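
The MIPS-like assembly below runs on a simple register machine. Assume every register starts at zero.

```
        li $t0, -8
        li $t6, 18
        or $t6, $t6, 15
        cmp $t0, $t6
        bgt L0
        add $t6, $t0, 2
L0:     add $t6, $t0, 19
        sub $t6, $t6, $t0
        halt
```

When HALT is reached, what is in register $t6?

after li $t0, -8: $t0=-8
after li $t6, 18: $t6=18
after or $t6, $t6, 15: $t6=18|15=31
cmp $t0, $t6  (cmp -8,31)
bgt L0: not taken
after add $t6, $t0, 2: $t6=(-8)+2=-6
after add $t6, $t0, 19: $t6=(-8)+19=11
after sub $t6, $t6, $t0: $t6=11-(-8)=19
halt.

19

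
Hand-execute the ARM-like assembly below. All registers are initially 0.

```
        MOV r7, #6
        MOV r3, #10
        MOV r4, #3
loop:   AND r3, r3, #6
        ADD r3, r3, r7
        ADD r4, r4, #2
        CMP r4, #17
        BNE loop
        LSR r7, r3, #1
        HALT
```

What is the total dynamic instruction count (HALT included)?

MOV r7, #6 → r7=6
MOV r3, #10 → r3=10
MOV r4, #3 → r4=3
AND r3, r3, #6 → r3=10&6=2
ADD r3, r3, r7 → r3=2+6=8
ADD r4, r4, #2 → r4=3+2=5
CMP r4, #17  (cmp 5,17)
BNE loop: taken
AND r3, r3, #6 → r3=8&6=0
ADD r3, r3, r7 → r3=0+6=6
ADD r4, r4, #2 → r4=5+2=7
CMP r4, #17  (cmp 7,17)
BNE loop: taken
AND r3, r3, #6 → r3=6&6=6
ADD r3, r3, r7 → r3=6+6=12
ADD r4, r4, #2 → r4=7+2=9
CMP r4, #17  (cmp 9,17)
BNE loop: taken
AND r3, r3, #6 → r3=12&6=4
ADD r3, r3, r7 → r3=4+6=10
ADD r4, r4, #2 → r4=9+2=11
CMP r4, #17  (cmp 11,17)
BNE loop: taken
AND r3, r3, #6 → r3=10&6=2
ADD r3, r3, r7 → r3=2+6=8
ADD r4, r4, #2 → r4=11+2=13
CMP r4, #17  (cmp 13,17)
BNE loop: taken
AND r3, r3, #6 → r3=8&6=0
ADD r3, r3, r7 → r3=0+6=6
ADD r4, r4, #2 → r4=13+2=15
CMP r4, #17  (cmp 15,17)
BNE loop: taken
AND r3, r3, #6 → r3=6&6=6
ADD r3, r3, r7 → r3=6+6=12
ADD r4, r4, #2 → r4=15+2=17
CMP r4, #17  (cmp 17,17)
BNE loop: not taken
LSR r7, r3, #1 → r7=12>>1=6
halt.
Total executed instructions: 40.

40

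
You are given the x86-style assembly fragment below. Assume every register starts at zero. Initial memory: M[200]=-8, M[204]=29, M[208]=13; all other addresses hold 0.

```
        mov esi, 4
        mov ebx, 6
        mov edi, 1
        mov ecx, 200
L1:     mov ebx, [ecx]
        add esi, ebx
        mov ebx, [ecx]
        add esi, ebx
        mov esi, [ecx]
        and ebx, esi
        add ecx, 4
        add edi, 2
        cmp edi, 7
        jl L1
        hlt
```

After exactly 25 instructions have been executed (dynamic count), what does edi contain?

5

after mov esi, 4: esi=4
after mov ebx, 6: ebx=6
after mov edi, 1: edi=1
after mov ecx, 200: ecx=200
after mov ebx, [ecx]: ebx=M[200]=-8
after add esi, ebx: esi=4+(-8)=-4
after mov ebx, [ecx]: ebx=M[200]=-8
after add esi, ebx: esi=(-4)+(-8)=-12
after mov esi, [ecx]: esi=M[200]=-8
after and ebx, esi: ebx=(-8)&(-8)=-8
after add ecx, 4: ecx=200+4=204
after add edi, 2: edi=1+2=3
cmp edi, 7  (cmp 3,7)
jl L1: taken
after mov ebx, [ecx]: ebx=M[204]=29
after add esi, ebx: esi=(-8)+29=21
after mov ebx, [ecx]: ebx=M[204]=29
after add esi, ebx: esi=21+29=50
after mov esi, [ecx]: esi=M[204]=29
after and ebx, esi: ebx=29&29=29
after add ecx, 4: ecx=204+4=208
after add edi, 2: edi=3+2=5
cmp edi, 7  (cmp 5,7)
jl L1: taken
after mov ebx, [ecx]: ebx=M[208]=13
After step 25: edi = 5.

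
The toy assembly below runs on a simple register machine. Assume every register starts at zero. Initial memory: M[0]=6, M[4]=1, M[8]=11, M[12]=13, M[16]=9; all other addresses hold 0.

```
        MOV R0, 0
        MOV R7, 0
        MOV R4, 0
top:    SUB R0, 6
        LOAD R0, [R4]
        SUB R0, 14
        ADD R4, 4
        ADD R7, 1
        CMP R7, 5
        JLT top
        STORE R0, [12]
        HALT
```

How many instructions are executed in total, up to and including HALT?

40

R0=0
R7=0
R4=0
R0=0-6=-6
R0=M[0]=6
R0=6-14=-8
R4=0+4=4
R7=0+1=1
CMP R7, 5  (cmp 1,5)
JLT top: taken
R0=(-8)-6=-14
R0=M[4]=1
R0=1-14=-13
R4=4+4=8
R7=1+1=2
CMP R7, 5  (cmp 2,5)
JLT top: taken
R0=(-13)-6=-19
R0=M[8]=11
R0=11-14=-3
R4=8+4=12
R7=2+1=3
CMP R7, 5  (cmp 3,5)
JLT top: taken
R0=(-3)-6=-9
R0=M[12]=13
R0=13-14=-1
R4=12+4=16
R7=3+1=4
CMP R7, 5  (cmp 4,5)
JLT top: taken
R0=(-1)-6=-7
R0=M[16]=9
R0=9-14=-5
R4=16+4=20
R7=4+1=5
CMP R7, 5  (cmp 5,5)
JLT top: not taken
STORE R0, [12] → M[12]=-5
halt.
Total executed instructions: 40.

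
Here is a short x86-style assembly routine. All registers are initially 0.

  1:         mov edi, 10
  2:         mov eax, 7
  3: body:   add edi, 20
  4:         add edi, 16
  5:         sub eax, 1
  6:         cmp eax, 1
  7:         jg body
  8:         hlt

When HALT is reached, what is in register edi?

226

edi=10
eax=7
edi=10+20=30
edi=30+16=46
eax=7-1=6
cmp eax, 1  (cmp 6,1)
jg body: taken
edi=46+20=66
edi=66+16=82
eax=6-1=5
cmp eax, 1  (cmp 5,1)
jg body: taken
edi=82+20=102
edi=102+16=118
eax=5-1=4
cmp eax, 1  (cmp 4,1)
jg body: taken
edi=118+20=138
edi=138+16=154
eax=4-1=3
cmp eax, 1  (cmp 3,1)
jg body: taken
edi=154+20=174
edi=174+16=190
eax=3-1=2
cmp eax, 1  (cmp 2,1)
jg body: taken
edi=190+20=210
edi=210+16=226
eax=2-1=1
cmp eax, 1  (cmp 1,1)
jg body: not taken
halt.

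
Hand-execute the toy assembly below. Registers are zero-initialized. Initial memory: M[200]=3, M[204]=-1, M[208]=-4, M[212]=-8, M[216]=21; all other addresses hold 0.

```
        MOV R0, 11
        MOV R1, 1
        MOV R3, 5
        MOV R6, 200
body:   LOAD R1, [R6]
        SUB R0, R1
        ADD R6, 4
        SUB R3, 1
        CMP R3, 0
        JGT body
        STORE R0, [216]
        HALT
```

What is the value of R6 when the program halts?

220

after MOV R0, 11: R0=11
after MOV R1, 1: R1=1
after MOV R3, 5: R3=5
after MOV R6, 200: R6=200
after LOAD R1, [R6]: R1=M[200]=3
after SUB R0, R1: R0=11-3=8
after ADD R6, 4: R6=200+4=204
after SUB R3, 1: R3=5-1=4
CMP R3, 0  (cmp 4,0)
JGT body: taken
after LOAD R1, [R6]: R1=M[204]=-1
after SUB R0, R1: R0=8-(-1)=9
after ADD R6, 4: R6=204+4=208
after SUB R3, 1: R3=4-1=3
CMP R3, 0  (cmp 3,0)
JGT body: taken
after LOAD R1, [R6]: R1=M[208]=-4
after SUB R0, R1: R0=9-(-4)=13
after ADD R6, 4: R6=208+4=212
after SUB R3, 1: R3=3-1=2
CMP R3, 0  (cmp 2,0)
JGT body: taken
after LOAD R1, [R6]: R1=M[212]=-8
after SUB R0, R1: R0=13-(-8)=21
after ADD R6, 4: R6=212+4=216
after SUB R3, 1: R3=2-1=1
CMP R3, 0  (cmp 1,0)
JGT body: taken
after LOAD R1, [R6]: R1=M[216]=21
after SUB R0, R1: R0=21-21=0
after ADD R6, 4: R6=216+4=220
after SUB R3, 1: R3=1-1=0
CMP R3, 0  (cmp 0,0)
JGT body: not taken
STORE R0, [216] → M[216]=0
halt.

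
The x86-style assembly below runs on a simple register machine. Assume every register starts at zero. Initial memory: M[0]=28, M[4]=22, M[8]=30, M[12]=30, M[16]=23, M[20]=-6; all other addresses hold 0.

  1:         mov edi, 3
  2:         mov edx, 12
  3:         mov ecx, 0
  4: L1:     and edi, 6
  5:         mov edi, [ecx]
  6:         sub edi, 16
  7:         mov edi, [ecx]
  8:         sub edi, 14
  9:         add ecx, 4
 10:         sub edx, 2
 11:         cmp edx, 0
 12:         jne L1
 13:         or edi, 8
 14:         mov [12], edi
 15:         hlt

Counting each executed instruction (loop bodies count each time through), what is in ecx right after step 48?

20

edi=3
edx=12
ecx=0
edi=3&6=2
edi=M[0]=28
edi=28-16=12
edi=M[0]=28
edi=28-14=14
ecx=0+4=4
edx=12-2=10
cmp edx, 0  (cmp 10,0)
jne L1: taken
edi=14&6=6
edi=M[4]=22
edi=22-16=6
edi=M[4]=22
edi=22-14=8
ecx=4+4=8
edx=10-2=8
cmp edx, 0  (cmp 8,0)
jne L1: taken
edi=8&6=0
edi=M[8]=30
edi=30-16=14
edi=M[8]=30
edi=30-14=16
ecx=8+4=12
edx=8-2=6
cmp edx, 0  (cmp 6,0)
jne L1: taken
edi=16&6=0
edi=M[12]=30
edi=30-16=14
edi=M[12]=30
edi=30-14=16
ecx=12+4=16
edx=6-2=4
cmp edx, 0  (cmp 4,0)
jne L1: taken
edi=16&6=0
edi=M[16]=23
edi=23-16=7
edi=M[16]=23
edi=23-14=9
ecx=16+4=20
edx=4-2=2
cmp edx, 0  (cmp 2,0)
jne L1: taken
After step 48: ecx = 20.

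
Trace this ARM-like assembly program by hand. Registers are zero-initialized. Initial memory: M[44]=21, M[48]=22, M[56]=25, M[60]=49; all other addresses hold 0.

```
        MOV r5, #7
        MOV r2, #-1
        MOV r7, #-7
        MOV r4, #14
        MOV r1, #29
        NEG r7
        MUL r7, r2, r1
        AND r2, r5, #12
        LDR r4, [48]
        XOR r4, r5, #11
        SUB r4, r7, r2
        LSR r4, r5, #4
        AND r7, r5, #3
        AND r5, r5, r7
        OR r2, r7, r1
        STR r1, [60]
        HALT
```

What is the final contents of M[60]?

MOV r5, #7 → r5=7
MOV r2, #-1 → r2=-1
MOV r7, #-7 → r7=-7
MOV r4, #14 → r4=14
MOV r1, #29 → r1=29
NEG r7 → r7=-(-7)=7
MUL r7, r2, r1 → r7=(-1)*29=-29
AND r2, r5, #12 → r2=7&12=4
LDR r4, [48] → r4=M[48]=22
XOR r4, r5, #11 → r4=7^11=12
SUB r4, r7, r2 → r4=(-29)-4=-33
LSR r4, r5, #4 → r4=7>>4=0
AND r7, r5, #3 → r7=7&3=3
AND r5, r5, r7 → r5=7&3=3
OR r2, r7, r1 → r2=3|29=31
STR r1, [60] → M[60]=29
halt.

29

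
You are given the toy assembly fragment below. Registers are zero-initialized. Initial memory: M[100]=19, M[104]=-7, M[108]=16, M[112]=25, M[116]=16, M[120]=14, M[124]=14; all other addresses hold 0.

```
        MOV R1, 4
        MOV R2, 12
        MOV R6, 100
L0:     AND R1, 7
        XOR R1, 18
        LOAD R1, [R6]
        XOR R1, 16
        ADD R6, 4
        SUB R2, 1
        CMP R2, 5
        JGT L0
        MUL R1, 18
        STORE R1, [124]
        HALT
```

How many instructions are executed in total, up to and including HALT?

MOV R1, 4 → R1=4
MOV R2, 12 → R2=12
MOV R6, 100 → R6=100
AND R1, 7 → R1=4&7=4
XOR R1, 18 → R1=4^18=22
LOAD R1, [R6] → R1=M[100]=19
XOR R1, 16 → R1=19^16=3
ADD R6, 4 → R6=100+4=104
SUB R2, 1 → R2=12-1=11
CMP R2, 5  (cmp 11,5)
JGT L0: taken
AND R1, 7 → R1=3&7=3
XOR R1, 18 → R1=3^18=17
LOAD R1, [R6] → R1=M[104]=-7
XOR R1, 16 → R1=(-7)^16=-23
ADD R6, 4 → R6=104+4=108
SUB R2, 1 → R2=11-1=10
CMP R2, 5  (cmp 10,5)
JGT L0: taken
AND R1, 7 → R1=(-23)&7=1
XOR R1, 18 → R1=1^18=19
LOAD R1, [R6] → R1=M[108]=16
XOR R1, 16 → R1=16^16=0
ADD R6, 4 → R6=108+4=112
SUB R2, 1 → R2=10-1=9
CMP R2, 5  (cmp 9,5)
JGT L0: taken
AND R1, 7 → R1=0&7=0
XOR R1, 18 → R1=0^18=18
LOAD R1, [R6] → R1=M[112]=25
XOR R1, 16 → R1=25^16=9
ADD R6, 4 → R6=112+4=116
SUB R2, 1 → R2=9-1=8
CMP R2, 5  (cmp 8,5)
JGT L0: taken
AND R1, 7 → R1=9&7=1
XOR R1, 18 → R1=1^18=19
LOAD R1, [R6] → R1=M[116]=16
XOR R1, 16 → R1=16^16=0
ADD R6, 4 → R6=116+4=120
SUB R2, 1 → R2=8-1=7
CMP R2, 5  (cmp 7,5)
JGT L0: taken
AND R1, 7 → R1=0&7=0
XOR R1, 18 → R1=0^18=18
LOAD R1, [R6] → R1=M[120]=14
XOR R1, 16 → R1=14^16=30
ADD R6, 4 → R6=120+4=124
SUB R2, 1 → R2=7-1=6
CMP R2, 5  (cmp 6,5)
JGT L0: taken
AND R1, 7 → R1=30&7=6
XOR R1, 18 → R1=6^18=20
LOAD R1, [R6] → R1=M[124]=14
XOR R1, 16 → R1=14^16=30
ADD R6, 4 → R6=124+4=128
SUB R2, 1 → R2=6-1=5
CMP R2, 5  (cmp 5,5)
JGT L0: not taken
MUL R1, 18 → R1=30*18=540
STORE R1, [124] → M[124]=540
halt.
Total executed instructions: 62.

62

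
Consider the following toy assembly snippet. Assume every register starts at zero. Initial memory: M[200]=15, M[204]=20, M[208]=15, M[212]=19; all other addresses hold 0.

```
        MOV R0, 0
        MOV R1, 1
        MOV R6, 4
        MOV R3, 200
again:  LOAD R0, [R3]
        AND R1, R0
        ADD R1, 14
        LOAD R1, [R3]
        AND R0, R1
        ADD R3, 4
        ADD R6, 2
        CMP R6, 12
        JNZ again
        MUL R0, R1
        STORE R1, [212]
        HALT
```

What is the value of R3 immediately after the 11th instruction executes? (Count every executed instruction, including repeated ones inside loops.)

R0=0
R1=1
R6=4
R3=200
R0=M[200]=15
R1=1&15=1
R1=1+14=15
R1=M[200]=15
R0=15&15=15
R3=200+4=204
R6=4+2=6
After step 11: R3 = 204.

204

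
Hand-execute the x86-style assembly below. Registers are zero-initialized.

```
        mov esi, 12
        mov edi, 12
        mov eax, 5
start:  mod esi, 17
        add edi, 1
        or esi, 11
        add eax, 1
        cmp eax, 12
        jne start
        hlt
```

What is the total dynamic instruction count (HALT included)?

esi=12
edi=12
eax=5
esi=12%17=12
edi=12+1=13
esi=12|11=15
eax=5+1=6
cmp eax, 12  (cmp 6,12)
jne start: taken
esi=15%17=15
edi=13+1=14
esi=15|11=15
eax=6+1=7
cmp eax, 12  (cmp 7,12)
jne start: taken
esi=15%17=15
edi=14+1=15
esi=15|11=15
eax=7+1=8
cmp eax, 12  (cmp 8,12)
jne start: taken
esi=15%17=15
edi=15+1=16
esi=15|11=15
eax=8+1=9
cmp eax, 12  (cmp 9,12)
jne start: taken
esi=15%17=15
edi=16+1=17
esi=15|11=15
eax=9+1=10
cmp eax, 12  (cmp 10,12)
jne start: taken
esi=15%17=15
edi=17+1=18
esi=15|11=15
eax=10+1=11
cmp eax, 12  (cmp 11,12)
jne start: taken
esi=15%17=15
edi=18+1=19
esi=15|11=15
eax=11+1=12
cmp eax, 12  (cmp 12,12)
jne start: not taken
halt.
Total executed instructions: 46.

46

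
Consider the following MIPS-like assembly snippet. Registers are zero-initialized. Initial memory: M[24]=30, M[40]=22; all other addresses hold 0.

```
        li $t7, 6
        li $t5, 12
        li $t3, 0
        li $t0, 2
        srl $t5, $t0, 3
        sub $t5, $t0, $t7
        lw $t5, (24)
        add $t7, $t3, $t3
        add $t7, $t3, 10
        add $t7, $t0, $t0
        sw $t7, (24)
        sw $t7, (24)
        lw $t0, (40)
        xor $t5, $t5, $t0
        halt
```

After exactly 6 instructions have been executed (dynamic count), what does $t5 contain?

-4

li $t7, 6 → $t7=6
li $t5, 12 → $t5=12
li $t3, 0 → $t3=0
li $t0, 2 → $t0=2
srl $t5, $t0, 3 → $t5=2>>3=0
sub $t5, $t0, $t7 → $t5=2-6=-4
After step 6: $t5 = -4.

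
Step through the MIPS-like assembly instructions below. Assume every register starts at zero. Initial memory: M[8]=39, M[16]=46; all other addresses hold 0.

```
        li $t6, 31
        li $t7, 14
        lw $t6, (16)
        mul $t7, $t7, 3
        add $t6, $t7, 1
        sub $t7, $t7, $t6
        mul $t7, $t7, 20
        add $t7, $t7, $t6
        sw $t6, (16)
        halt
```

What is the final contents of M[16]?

43

li $t6, 31 → $t6=31
li $t7, 14 → $t7=14
lw $t6, (16) → $t6=M[16]=46
mul $t7, $t7, 3 → $t7=14*3=42
add $t6, $t7, 1 → $t6=42+1=43
sub $t7, $t7, $t6 → $t7=42-43=-1
mul $t7, $t7, 20 → $t7=(-1)*20=-20
add $t7, $t7, $t6 → $t7=(-20)+43=23
sw $t6, (16) → M[16]=43
halt.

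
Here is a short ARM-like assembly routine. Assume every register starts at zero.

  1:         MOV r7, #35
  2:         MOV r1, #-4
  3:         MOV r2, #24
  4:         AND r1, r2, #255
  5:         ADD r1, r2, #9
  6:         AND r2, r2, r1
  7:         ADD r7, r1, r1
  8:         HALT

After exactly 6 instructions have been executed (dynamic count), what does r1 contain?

r7=35
r1=-4
r2=24
r1=24&255=24
r1=24+9=33
r2=24&33=0
After step 6: r1 = 33.

33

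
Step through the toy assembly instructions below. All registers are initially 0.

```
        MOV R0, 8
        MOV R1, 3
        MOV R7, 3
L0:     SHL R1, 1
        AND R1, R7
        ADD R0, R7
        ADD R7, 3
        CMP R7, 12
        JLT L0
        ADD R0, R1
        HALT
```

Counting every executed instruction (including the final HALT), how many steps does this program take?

R0=8
R1=3
R7=3
R1=3<<1=6
R1=6&3=2
R0=8+3=11
R7=3+3=6
CMP R7, 12  (cmp 6,12)
JLT L0: taken
R1=2<<1=4
R1=4&6=4
R0=11+6=17
R7=6+3=9
CMP R7, 12  (cmp 9,12)
JLT L0: taken
R1=4<<1=8
R1=8&9=8
R0=17+9=26
R7=9+3=12
CMP R7, 12  (cmp 12,12)
JLT L0: not taken
R0=26+8=34
halt.
Total executed instructions: 23.

23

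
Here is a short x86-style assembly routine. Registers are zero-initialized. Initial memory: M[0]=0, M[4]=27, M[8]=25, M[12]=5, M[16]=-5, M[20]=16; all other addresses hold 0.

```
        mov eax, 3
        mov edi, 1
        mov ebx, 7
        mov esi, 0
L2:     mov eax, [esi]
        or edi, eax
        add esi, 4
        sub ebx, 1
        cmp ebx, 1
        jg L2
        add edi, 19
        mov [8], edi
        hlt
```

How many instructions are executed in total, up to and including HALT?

43

after mov eax, 3: eax=3
after mov edi, 1: edi=1
after mov ebx, 7: ebx=7
after mov esi, 0: esi=0
after mov eax, [esi]: eax=M[0]=0
after or edi, eax: edi=1|0=1
after add esi, 4: esi=0+4=4
after sub ebx, 1: ebx=7-1=6
cmp ebx, 1  (cmp 6,1)
jg L2: taken
after mov eax, [esi]: eax=M[4]=27
after or edi, eax: edi=1|27=27
after add esi, 4: esi=4+4=8
after sub ebx, 1: ebx=6-1=5
cmp ebx, 1  (cmp 5,1)
jg L2: taken
after mov eax, [esi]: eax=M[8]=25
after or edi, eax: edi=27|25=27
after add esi, 4: esi=8+4=12
after sub ebx, 1: ebx=5-1=4
cmp ebx, 1  (cmp 4,1)
jg L2: taken
after mov eax, [esi]: eax=M[12]=5
after or edi, eax: edi=27|5=31
after add esi, 4: esi=12+4=16
after sub ebx, 1: ebx=4-1=3
cmp ebx, 1  (cmp 3,1)
jg L2: taken
after mov eax, [esi]: eax=M[16]=-5
after or edi, eax: edi=31|(-5)=-1
after add esi, 4: esi=16+4=20
after sub ebx, 1: ebx=3-1=2
cmp ebx, 1  (cmp 2,1)
jg L2: taken
after mov eax, [esi]: eax=M[20]=16
after or edi, eax: edi=(-1)|16=-1
after add esi, 4: esi=20+4=24
after sub ebx, 1: ebx=2-1=1
cmp ebx, 1  (cmp 1,1)
jg L2: not taken
after add edi, 19: edi=(-1)+19=18
mov [8], edi → M[8]=18
halt.
Total executed instructions: 43.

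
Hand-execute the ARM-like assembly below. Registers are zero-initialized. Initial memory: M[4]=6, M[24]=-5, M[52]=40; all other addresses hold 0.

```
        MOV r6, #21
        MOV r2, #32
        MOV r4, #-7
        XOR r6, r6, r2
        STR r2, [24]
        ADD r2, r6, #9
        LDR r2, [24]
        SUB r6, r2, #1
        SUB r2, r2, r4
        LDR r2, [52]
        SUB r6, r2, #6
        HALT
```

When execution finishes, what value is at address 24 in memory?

32

MOV r6, #21 → r6=21
MOV r2, #32 → r2=32
MOV r4, #-7 → r4=-7
XOR r6, r6, r2 → r6=21^32=53
STR r2, [24] → M[24]=32
ADD r2, r6, #9 → r2=53+9=62
LDR r2, [24] → r2=M[24]=32
SUB r6, r2, #1 → r6=32-1=31
SUB r2, r2, r4 → r2=32-(-7)=39
LDR r2, [52] → r2=M[52]=40
SUB r6, r2, #6 → r6=40-6=34
halt.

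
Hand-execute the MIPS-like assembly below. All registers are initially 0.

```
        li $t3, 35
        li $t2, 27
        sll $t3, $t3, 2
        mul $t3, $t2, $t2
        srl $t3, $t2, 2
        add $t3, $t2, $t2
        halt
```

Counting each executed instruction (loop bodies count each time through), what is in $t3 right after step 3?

li $t3, 35 → $t3=35
li $t2, 27 → $t2=27
sll $t3, $t3, 2 → $t3=35<<2=140
After step 3: $t3 = 140.

140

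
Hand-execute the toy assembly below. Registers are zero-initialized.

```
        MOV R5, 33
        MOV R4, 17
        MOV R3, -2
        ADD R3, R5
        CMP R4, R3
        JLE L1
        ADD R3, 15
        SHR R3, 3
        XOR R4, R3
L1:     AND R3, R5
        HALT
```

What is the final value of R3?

1

MOV R5, 33 → R5=33
MOV R4, 17 → R4=17
MOV R3, -2 → R3=-2
ADD R3, R5 → R3=(-2)+33=31
CMP R4, R3  (cmp 17,31)
JLE L1: taken
AND R3, R5 → R3=31&33=1
halt.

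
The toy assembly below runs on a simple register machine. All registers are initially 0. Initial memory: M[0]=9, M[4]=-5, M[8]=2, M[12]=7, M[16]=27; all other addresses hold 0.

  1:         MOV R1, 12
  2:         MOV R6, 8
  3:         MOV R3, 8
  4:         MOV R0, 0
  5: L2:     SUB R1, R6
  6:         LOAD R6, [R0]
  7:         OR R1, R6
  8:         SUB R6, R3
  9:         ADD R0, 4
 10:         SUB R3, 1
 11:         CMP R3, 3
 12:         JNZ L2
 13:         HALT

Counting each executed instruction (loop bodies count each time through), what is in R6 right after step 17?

after MOV R1, 12: R1=12
after MOV R6, 8: R6=8
after MOV R3, 8: R3=8
after MOV R0, 0: R0=0
after SUB R1, R6: R1=12-8=4
after LOAD R6, [R0]: R6=M[0]=9
after OR R1, R6: R1=4|9=13
after SUB R6, R3: R6=9-8=1
after ADD R0, 4: R0=0+4=4
after SUB R3, 1: R3=8-1=7
CMP R3, 3  (cmp 7,3)
JNZ L2: taken
after SUB R1, R6: R1=13-1=12
after LOAD R6, [R0]: R6=M[4]=-5
after OR R1, R6: R1=12|(-5)=-1
after SUB R6, R3: R6=(-5)-7=-12
after ADD R0, 4: R0=4+4=8
After step 17: R6 = -12.

-12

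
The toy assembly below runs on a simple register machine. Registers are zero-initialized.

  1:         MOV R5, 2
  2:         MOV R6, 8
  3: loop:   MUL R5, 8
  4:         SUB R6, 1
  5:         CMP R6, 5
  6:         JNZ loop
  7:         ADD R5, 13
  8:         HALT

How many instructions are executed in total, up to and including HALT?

MOV R5, 2 → R5=2
MOV R6, 8 → R6=8
MUL R5, 8 → R5=2*8=16
SUB R6, 1 → R6=8-1=7
CMP R6, 5  (cmp 7,5)
JNZ loop: taken
MUL R5, 8 → R5=16*8=128
SUB R6, 1 → R6=7-1=6
CMP R6, 5  (cmp 6,5)
JNZ loop: taken
MUL R5, 8 → R5=128*8=1024
SUB R6, 1 → R6=6-1=5
CMP R6, 5  (cmp 5,5)
JNZ loop: not taken
ADD R5, 13 → R5=1024+13=1037
halt.
Total executed instructions: 16.

16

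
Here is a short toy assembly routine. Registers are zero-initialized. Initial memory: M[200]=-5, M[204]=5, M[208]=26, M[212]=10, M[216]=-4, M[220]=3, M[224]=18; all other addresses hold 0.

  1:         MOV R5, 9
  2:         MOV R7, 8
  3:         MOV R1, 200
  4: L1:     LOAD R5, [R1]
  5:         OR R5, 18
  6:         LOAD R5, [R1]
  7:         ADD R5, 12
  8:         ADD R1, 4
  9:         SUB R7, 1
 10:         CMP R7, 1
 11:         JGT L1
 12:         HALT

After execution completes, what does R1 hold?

after MOV R5, 9: R5=9
after MOV R7, 8: R7=8
after MOV R1, 200: R1=200
after LOAD R5, [R1]: R5=M[200]=-5
after OR R5, 18: R5=(-5)|18=-5
after LOAD R5, [R1]: R5=M[200]=-5
after ADD R5, 12: R5=(-5)+12=7
after ADD R1, 4: R1=200+4=204
after SUB R7, 1: R7=8-1=7
CMP R7, 1  (cmp 7,1)
JGT L1: taken
after LOAD R5, [R1]: R5=M[204]=5
after OR R5, 18: R5=5|18=23
after LOAD R5, [R1]: R5=M[204]=5
after ADD R5, 12: R5=5+12=17
after ADD R1, 4: R1=204+4=208
after SUB R7, 1: R7=7-1=6
CMP R7, 1  (cmp 6,1)
JGT L1: taken
after LOAD R5, [R1]: R5=M[208]=26
after OR R5, 18: R5=26|18=26
after LOAD R5, [R1]: R5=M[208]=26
after ADD R5, 12: R5=26+12=38
after ADD R1, 4: R1=208+4=212
after SUB R7, 1: R7=6-1=5
CMP R7, 1  (cmp 5,1)
JGT L1: taken
after LOAD R5, [R1]: R5=M[212]=10
after OR R5, 18: R5=10|18=26
after LOAD R5, [R1]: R5=M[212]=10
after ADD R5, 12: R5=10+12=22
after ADD R1, 4: R1=212+4=216
after SUB R7, 1: R7=5-1=4
CMP R7, 1  (cmp 4,1)
JGT L1: taken
after LOAD R5, [R1]: R5=M[216]=-4
after OR R5, 18: R5=(-4)|18=-2
after LOAD R5, [R1]: R5=M[216]=-4
after ADD R5, 12: R5=(-4)+12=8
after ADD R1, 4: R1=216+4=220
after SUB R7, 1: R7=4-1=3
CMP R7, 1  (cmp 3,1)
JGT L1: taken
after LOAD R5, [R1]: R5=M[220]=3
after OR R5, 18: R5=3|18=19
after LOAD R5, [R1]: R5=M[220]=3
after ADD R5, 12: R5=3+12=15
after ADD R1, 4: R1=220+4=224
after SUB R7, 1: R7=3-1=2
CMP R7, 1  (cmp 2,1)
JGT L1: taken
after LOAD R5, [R1]: R5=M[224]=18
after OR R5, 18: R5=18|18=18
after LOAD R5, [R1]: R5=M[224]=18
after ADD R5, 12: R5=18+12=30
after ADD R1, 4: R1=224+4=228
after SUB R7, 1: R7=2-1=1
CMP R7, 1  (cmp 1,1)
JGT L1: not taken
halt.

228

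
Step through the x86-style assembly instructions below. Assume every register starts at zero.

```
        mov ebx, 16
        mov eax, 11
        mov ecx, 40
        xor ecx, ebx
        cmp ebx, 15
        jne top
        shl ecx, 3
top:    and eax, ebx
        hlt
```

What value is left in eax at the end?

0

mov ebx, 16 → ebx=16
mov eax, 11 → eax=11
mov ecx, 40 → ecx=40
xor ecx, ebx → ecx=40^16=56
cmp ebx, 15  (cmp 16,15)
jne top: taken
and eax, ebx → eax=11&16=0
halt.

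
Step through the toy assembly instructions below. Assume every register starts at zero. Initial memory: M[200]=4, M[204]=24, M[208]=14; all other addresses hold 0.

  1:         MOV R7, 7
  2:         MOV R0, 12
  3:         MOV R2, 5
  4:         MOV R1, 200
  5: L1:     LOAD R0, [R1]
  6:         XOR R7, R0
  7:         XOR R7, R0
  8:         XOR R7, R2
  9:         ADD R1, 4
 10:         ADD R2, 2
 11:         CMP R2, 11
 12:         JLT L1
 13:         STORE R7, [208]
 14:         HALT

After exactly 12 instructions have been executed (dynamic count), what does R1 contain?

204

after MOV R7, 7: R7=7
after MOV R0, 12: R0=12
after MOV R2, 5: R2=5
after MOV R1, 200: R1=200
after LOAD R0, [R1]: R0=M[200]=4
after XOR R7, R0: R7=7^4=3
after XOR R7, R0: R7=3^4=7
after XOR R7, R2: R7=7^5=2
after ADD R1, 4: R1=200+4=204
after ADD R2, 2: R2=5+2=7
CMP R2, 11  (cmp 7,11)
JLT L1: taken
After step 12: R1 = 204.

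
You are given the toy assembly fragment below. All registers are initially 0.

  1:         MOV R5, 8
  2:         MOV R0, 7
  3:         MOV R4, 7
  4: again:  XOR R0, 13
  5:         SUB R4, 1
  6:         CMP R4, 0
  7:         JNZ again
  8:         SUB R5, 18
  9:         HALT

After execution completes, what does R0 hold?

10

R5=8
R0=7
R4=7
R0=7^13=10
R4=7-1=6
CMP R4, 0  (cmp 6,0)
JNZ again: taken
R0=10^13=7
R4=6-1=5
CMP R4, 0  (cmp 5,0)
JNZ again: taken
R0=7^13=10
R4=5-1=4
CMP R4, 0  (cmp 4,0)
JNZ again: taken
R0=10^13=7
R4=4-1=3
CMP R4, 0  (cmp 3,0)
JNZ again: taken
R0=7^13=10
R4=3-1=2
CMP R4, 0  (cmp 2,0)
JNZ again: taken
R0=10^13=7
R4=2-1=1
CMP R4, 0  (cmp 1,0)
JNZ again: taken
R0=7^13=10
R4=1-1=0
CMP R4, 0  (cmp 0,0)
JNZ again: not taken
R5=8-18=-10
halt.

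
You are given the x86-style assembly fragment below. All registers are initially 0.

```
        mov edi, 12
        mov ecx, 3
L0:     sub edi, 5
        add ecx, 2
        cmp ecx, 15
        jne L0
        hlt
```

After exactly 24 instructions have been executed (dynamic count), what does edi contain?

edi=12
ecx=3
edi=12-5=7
ecx=3+2=5
cmp ecx, 15  (cmp 5,15)
jne L0: taken
edi=7-5=2
ecx=5+2=7
cmp ecx, 15  (cmp 7,15)
jne L0: taken
edi=2-5=-3
ecx=7+2=9
cmp ecx, 15  (cmp 9,15)
jne L0: taken
edi=(-3)-5=-8
ecx=9+2=11
cmp ecx, 15  (cmp 11,15)
jne L0: taken
edi=(-8)-5=-13
ecx=11+2=13
cmp ecx, 15  (cmp 13,15)
jne L0: taken
edi=(-13)-5=-18
ecx=13+2=15
After step 24: edi = -18.

-18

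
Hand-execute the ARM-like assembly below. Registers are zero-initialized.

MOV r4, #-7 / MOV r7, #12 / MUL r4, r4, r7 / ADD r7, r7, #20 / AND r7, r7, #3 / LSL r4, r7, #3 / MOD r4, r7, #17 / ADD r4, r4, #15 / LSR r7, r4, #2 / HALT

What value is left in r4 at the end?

15

after MOV r4, #-7: r4=-7
after MOV r7, #12: r7=12
after MUL r4, r4, r7: r4=(-7)*12=-84
after ADD r7, r7, #20: r7=12+20=32
after AND r7, r7, #3: r7=32&3=0
after LSL r4, r7, #3: r4=0<<3=0
after MOD r4, r7, #17: r4=0%17=0
after ADD r4, r4, #15: r4=0+15=15
after LSR r7, r4, #2: r7=15>>2=3
halt.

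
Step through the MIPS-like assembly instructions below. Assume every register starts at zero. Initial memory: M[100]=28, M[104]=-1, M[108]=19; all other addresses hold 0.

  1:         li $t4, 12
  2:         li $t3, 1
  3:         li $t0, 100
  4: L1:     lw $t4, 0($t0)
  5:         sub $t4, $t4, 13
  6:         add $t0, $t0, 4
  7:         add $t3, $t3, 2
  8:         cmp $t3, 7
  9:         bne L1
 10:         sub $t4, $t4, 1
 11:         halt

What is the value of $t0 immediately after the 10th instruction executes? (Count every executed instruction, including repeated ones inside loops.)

after li $t4, 12: $t4=12
after li $t3, 1: $t3=1
after li $t0, 100: $t0=100
after lw $t4, 0($t0): $t4=M[100]=28
after sub $t4, $t4, 13: $t4=28-13=15
after add $t0, $t0, 4: $t0=100+4=104
after add $t3, $t3, 2: $t3=1+2=3
cmp $t3, 7  (cmp 3,7)
bne L1: taken
after lw $t4, 0($t0): $t4=M[104]=-1
After step 10: $t0 = 104.

104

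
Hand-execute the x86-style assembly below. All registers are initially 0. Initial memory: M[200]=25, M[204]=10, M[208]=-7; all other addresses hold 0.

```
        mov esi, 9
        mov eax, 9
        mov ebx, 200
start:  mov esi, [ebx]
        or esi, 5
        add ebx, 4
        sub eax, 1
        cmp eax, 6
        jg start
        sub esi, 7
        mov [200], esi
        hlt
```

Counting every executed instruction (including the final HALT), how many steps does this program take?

24

mov esi, 9 → esi=9
mov eax, 9 → eax=9
mov ebx, 200 → ebx=200
mov esi, [ebx] → esi=M[200]=25
or esi, 5 → esi=25|5=29
add ebx, 4 → ebx=200+4=204
sub eax, 1 → eax=9-1=8
cmp eax, 6  (cmp 8,6)
jg start: taken
mov esi, [ebx] → esi=M[204]=10
or esi, 5 → esi=10|5=15
add ebx, 4 → ebx=204+4=208
sub eax, 1 → eax=8-1=7
cmp eax, 6  (cmp 7,6)
jg start: taken
mov esi, [ebx] → esi=M[208]=-7
or esi, 5 → esi=(-7)|5=-3
add ebx, 4 → ebx=208+4=212
sub eax, 1 → eax=7-1=6
cmp eax, 6  (cmp 6,6)
jg start: not taken
sub esi, 7 → esi=(-3)-7=-10
mov [200], esi → M[200]=-10
halt.
Total executed instructions: 24.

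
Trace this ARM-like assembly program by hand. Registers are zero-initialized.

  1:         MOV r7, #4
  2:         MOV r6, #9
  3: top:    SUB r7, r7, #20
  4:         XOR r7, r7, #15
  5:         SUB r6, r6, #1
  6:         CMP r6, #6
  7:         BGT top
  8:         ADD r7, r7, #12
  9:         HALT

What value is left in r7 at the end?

after MOV r7, #4: r7=4
after MOV r6, #9: r6=9
after SUB r7, r7, #20: r7=4-20=-16
after XOR r7, r7, #15: r7=(-16)^15=-1
after SUB r6, r6, #1: r6=9-1=8
CMP r6, #6  (cmp 8,6)
BGT top: taken
after SUB r7, r7, #20: r7=(-1)-20=-21
after XOR r7, r7, #15: r7=(-21)^15=-28
after SUB r6, r6, #1: r6=8-1=7
CMP r6, #6  (cmp 7,6)
BGT top: taken
after SUB r7, r7, #20: r7=(-28)-20=-48
after XOR r7, r7, #15: r7=(-48)^15=-33
after SUB r6, r6, #1: r6=7-1=6
CMP r6, #6  (cmp 6,6)
BGT top: not taken
after ADD r7, r7, #12: r7=(-33)+12=-21
halt.

-21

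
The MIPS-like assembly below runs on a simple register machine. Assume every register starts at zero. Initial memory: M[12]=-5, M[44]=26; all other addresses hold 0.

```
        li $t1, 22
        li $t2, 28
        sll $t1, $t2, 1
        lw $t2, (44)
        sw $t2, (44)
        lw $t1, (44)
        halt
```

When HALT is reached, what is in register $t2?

$t1=22
$t2=28
$t1=28<<1=56
$t2=M[44]=26
sw $t2, (44) → M[44]=26
$t1=M[44]=26
halt.

26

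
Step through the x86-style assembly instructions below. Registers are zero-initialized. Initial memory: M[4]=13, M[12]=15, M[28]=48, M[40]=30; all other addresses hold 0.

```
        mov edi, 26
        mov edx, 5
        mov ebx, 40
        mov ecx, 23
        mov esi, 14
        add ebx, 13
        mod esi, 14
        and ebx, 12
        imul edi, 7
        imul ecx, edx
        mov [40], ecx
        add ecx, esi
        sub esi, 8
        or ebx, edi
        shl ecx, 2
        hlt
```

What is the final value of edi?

mov edi, 26 → edi=26
mov edx, 5 → edx=5
mov ebx, 40 → ebx=40
mov ecx, 23 → ecx=23
mov esi, 14 → esi=14
add ebx, 13 → ebx=40+13=53
mod esi, 14 → esi=14%14=0
and ebx, 12 → ebx=53&12=4
imul edi, 7 → edi=26*7=182
imul ecx, edx → ecx=23*5=115
mov [40], ecx → M[40]=115
add ecx, esi → ecx=115+0=115
sub esi, 8 → esi=0-8=-8
or ebx, edi → ebx=4|182=182
shl ecx, 2 → ecx=115<<2=460
halt.

182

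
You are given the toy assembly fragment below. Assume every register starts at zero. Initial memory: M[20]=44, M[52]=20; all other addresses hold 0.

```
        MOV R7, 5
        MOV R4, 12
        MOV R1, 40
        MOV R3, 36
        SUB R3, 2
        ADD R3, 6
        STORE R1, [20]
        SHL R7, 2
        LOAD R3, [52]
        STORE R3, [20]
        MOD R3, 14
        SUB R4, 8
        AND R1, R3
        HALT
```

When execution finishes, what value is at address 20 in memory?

R7=5
R4=12
R1=40
R3=36
R3=36-2=34
R3=34+6=40
STORE R1, [20] → M[20]=40
R7=5<<2=20
R3=M[52]=20
STORE R3, [20] → M[20]=20
R3=20%14=6
R4=12-8=4
R1=40&6=0
halt.

20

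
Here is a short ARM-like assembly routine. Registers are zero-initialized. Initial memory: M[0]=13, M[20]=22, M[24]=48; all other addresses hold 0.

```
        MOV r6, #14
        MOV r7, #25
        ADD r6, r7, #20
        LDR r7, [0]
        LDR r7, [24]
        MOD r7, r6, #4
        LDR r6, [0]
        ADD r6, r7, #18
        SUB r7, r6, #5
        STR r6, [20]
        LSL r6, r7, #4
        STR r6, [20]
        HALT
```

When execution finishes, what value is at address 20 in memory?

r6=14
r7=25
r6=25+20=45
r7=M[0]=13
r7=M[24]=48
r7=45%4=1
r6=M[0]=13
r6=1+18=19
r7=19-5=14
STR r6, [20] → M[20]=19
r6=14<<4=224
STR r6, [20] → M[20]=224
halt.

224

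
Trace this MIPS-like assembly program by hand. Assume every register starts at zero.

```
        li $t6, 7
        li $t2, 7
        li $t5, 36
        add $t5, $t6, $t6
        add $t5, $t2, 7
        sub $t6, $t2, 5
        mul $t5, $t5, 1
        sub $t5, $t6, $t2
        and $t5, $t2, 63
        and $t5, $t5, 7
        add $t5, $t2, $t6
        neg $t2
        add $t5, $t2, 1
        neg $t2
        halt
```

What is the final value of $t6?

2

li $t6, 7 → $t6=7
li $t2, 7 → $t2=7
li $t5, 36 → $t5=36
add $t5, $t6, $t6 → $t5=7+7=14
add $t5, $t2, 7 → $t5=7+7=14
sub $t6, $t2, 5 → $t6=7-5=2
mul $t5, $t5, 1 → $t5=14*1=14
sub $t5, $t6, $t2 → $t5=2-7=-5
and $t5, $t2, 63 → $t5=7&63=7
and $t5, $t5, 7 → $t5=7&7=7
add $t5, $t2, $t6 → $t5=7+2=9
neg $t2 → $t2=-(7)=-7
add $t5, $t2, 1 → $t5=(-7)+1=-6
neg $t2 → $t2=-(-7)=7
halt.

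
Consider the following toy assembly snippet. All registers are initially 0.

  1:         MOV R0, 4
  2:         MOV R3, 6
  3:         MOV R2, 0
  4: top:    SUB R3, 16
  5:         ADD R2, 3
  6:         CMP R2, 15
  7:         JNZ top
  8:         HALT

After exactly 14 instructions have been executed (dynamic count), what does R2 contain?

MOV R0, 4 → R0=4
MOV R3, 6 → R3=6
MOV R2, 0 → R2=0
SUB R3, 16 → R3=6-16=-10
ADD R2, 3 → R2=0+3=3
CMP R2, 15  (cmp 3,15)
JNZ top: taken
SUB R3, 16 → R3=(-10)-16=-26
ADD R2, 3 → R2=3+3=6
CMP R2, 15  (cmp 6,15)
JNZ top: taken
SUB R3, 16 → R3=(-26)-16=-42
ADD R2, 3 → R2=6+3=9
CMP R2, 15  (cmp 9,15)
After step 14: R2 = 9.

9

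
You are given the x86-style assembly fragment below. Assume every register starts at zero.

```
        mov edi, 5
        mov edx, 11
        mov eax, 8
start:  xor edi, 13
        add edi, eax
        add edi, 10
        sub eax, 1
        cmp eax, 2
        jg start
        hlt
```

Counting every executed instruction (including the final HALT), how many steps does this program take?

edi=5
edx=11
eax=8
edi=5^13=8
edi=8+8=16
edi=16+10=26
eax=8-1=7
cmp eax, 2  (cmp 7,2)
jg start: taken
edi=26^13=23
edi=23+7=30
edi=30+10=40
eax=7-1=6
cmp eax, 2  (cmp 6,2)
jg start: taken
edi=40^13=37
edi=37+6=43
edi=43+10=53
eax=6-1=5
cmp eax, 2  (cmp 5,2)
jg start: taken
edi=53^13=56
edi=56+5=61
edi=61+10=71
eax=5-1=4
cmp eax, 2  (cmp 4,2)
jg start: taken
edi=71^13=74
edi=74+4=78
edi=78+10=88
eax=4-1=3
cmp eax, 2  (cmp 3,2)
jg start: taken
edi=88^13=85
edi=85+3=88
edi=88+10=98
eax=3-1=2
cmp eax, 2  (cmp 2,2)
jg start: not taken
halt.
Total executed instructions: 40.

40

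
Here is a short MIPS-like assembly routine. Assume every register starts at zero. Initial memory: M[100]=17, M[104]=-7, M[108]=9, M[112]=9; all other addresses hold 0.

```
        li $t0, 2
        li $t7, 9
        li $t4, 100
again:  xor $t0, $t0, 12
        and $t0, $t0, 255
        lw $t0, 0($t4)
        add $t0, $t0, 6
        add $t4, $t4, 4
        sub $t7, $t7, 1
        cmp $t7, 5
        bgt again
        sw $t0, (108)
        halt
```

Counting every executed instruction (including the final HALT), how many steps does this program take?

37

after li $t0, 2: $t0=2
after li $t7, 9: $t7=9
after li $t4, 100: $t4=100
after xor $t0, $t0, 12: $t0=2^12=14
after and $t0, $t0, 255: $t0=14&255=14
after lw $t0, 0($t4): $t0=M[100]=17
after add $t0, $t0, 6: $t0=17+6=23
after add $t4, $t4, 4: $t4=100+4=104
after sub $t7, $t7, 1: $t7=9-1=8
cmp $t7, 5  (cmp 8,5)
bgt again: taken
after xor $t0, $t0, 12: $t0=23^12=27
after and $t0, $t0, 255: $t0=27&255=27
after lw $t0, 0($t4): $t0=M[104]=-7
after add $t0, $t0, 6: $t0=(-7)+6=-1
after add $t4, $t4, 4: $t4=104+4=108
after sub $t7, $t7, 1: $t7=8-1=7
cmp $t7, 5  (cmp 7,5)
bgt again: taken
after xor $t0, $t0, 12: $t0=(-1)^12=-13
after and $t0, $t0, 255: $t0=(-13)&255=243
after lw $t0, 0($t4): $t0=M[108]=9
after add $t0, $t0, 6: $t0=9+6=15
after add $t4, $t4, 4: $t4=108+4=112
after sub $t7, $t7, 1: $t7=7-1=6
cmp $t7, 5  (cmp 6,5)
bgt again: taken
after xor $t0, $t0, 12: $t0=15^12=3
after and $t0, $t0, 255: $t0=3&255=3
after lw $t0, 0($t4): $t0=M[112]=9
after add $t0, $t0, 6: $t0=9+6=15
after add $t4, $t4, 4: $t4=112+4=116
after sub $t7, $t7, 1: $t7=6-1=5
cmp $t7, 5  (cmp 5,5)
bgt again: not taken
sw $t0, (108) → M[108]=15
halt.
Total executed instructions: 37.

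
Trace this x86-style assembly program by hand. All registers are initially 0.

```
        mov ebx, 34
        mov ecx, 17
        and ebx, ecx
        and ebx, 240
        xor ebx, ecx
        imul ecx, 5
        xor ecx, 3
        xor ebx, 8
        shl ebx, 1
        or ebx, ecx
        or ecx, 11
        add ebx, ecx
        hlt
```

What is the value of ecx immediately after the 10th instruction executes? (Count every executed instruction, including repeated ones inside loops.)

86

mov ebx, 34 → ebx=34
mov ecx, 17 → ecx=17
and ebx, ecx → ebx=34&17=0
and ebx, 240 → ebx=0&240=0
xor ebx, ecx → ebx=0^17=17
imul ecx, 5 → ecx=17*5=85
xor ecx, 3 → ecx=85^3=86
xor ebx, 8 → ebx=17^8=25
shl ebx, 1 → ebx=25<<1=50
or ebx, ecx → ebx=50|86=118
After step 10: ecx = 86.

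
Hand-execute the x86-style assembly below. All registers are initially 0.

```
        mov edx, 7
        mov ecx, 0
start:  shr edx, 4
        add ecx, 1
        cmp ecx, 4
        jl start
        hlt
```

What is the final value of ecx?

mov edx, 7 → edx=7
mov ecx, 0 → ecx=0
shr edx, 4 → edx=7>>4=0
add ecx, 1 → ecx=0+1=1
cmp ecx, 4  (cmp 1,4)
jl start: taken
shr edx, 4 → edx=0>>4=0
add ecx, 1 → ecx=1+1=2
cmp ecx, 4  (cmp 2,4)
jl start: taken
shr edx, 4 → edx=0>>4=0
add ecx, 1 → ecx=2+1=3
cmp ecx, 4  (cmp 3,4)
jl start: taken
shr edx, 4 → edx=0>>4=0
add ecx, 1 → ecx=3+1=4
cmp ecx, 4  (cmp 4,4)
jl start: not taken
halt.

4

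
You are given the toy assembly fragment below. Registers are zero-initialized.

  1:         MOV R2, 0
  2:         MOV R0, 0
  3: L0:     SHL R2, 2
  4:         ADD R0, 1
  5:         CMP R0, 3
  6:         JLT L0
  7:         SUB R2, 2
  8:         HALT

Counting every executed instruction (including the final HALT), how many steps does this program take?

MOV R2, 0 → R2=0
MOV R0, 0 → R0=0
SHL R2, 2 → R2=0<<2=0
ADD R0, 1 → R0=0+1=1
CMP R0, 3  (cmp 1,3)
JLT L0: taken
SHL R2, 2 → R2=0<<2=0
ADD R0, 1 → R0=1+1=2
CMP R0, 3  (cmp 2,3)
JLT L0: taken
SHL R2, 2 → R2=0<<2=0
ADD R0, 1 → R0=2+1=3
CMP R0, 3  (cmp 3,3)
JLT L0: not taken
SUB R2, 2 → R2=0-2=-2
halt.
Total executed instructions: 16.

16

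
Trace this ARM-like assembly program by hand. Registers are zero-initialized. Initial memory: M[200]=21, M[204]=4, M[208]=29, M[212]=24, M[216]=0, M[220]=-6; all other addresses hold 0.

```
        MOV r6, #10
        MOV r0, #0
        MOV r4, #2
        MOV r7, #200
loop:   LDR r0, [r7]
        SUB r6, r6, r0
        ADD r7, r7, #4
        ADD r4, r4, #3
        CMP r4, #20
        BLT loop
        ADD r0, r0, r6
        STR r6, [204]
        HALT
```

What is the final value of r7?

224

after MOV r6, #10: r6=10
after MOV r0, #0: r0=0
after MOV r4, #2: r4=2
after MOV r7, #200: r7=200
after LDR r0, [r7]: r0=M[200]=21
after SUB r6, r6, r0: r6=10-21=-11
after ADD r7, r7, #4: r7=200+4=204
after ADD r4, r4, #3: r4=2+3=5
CMP r4, #20  (cmp 5,20)
BLT loop: taken
after LDR r0, [r7]: r0=M[204]=4
after SUB r6, r6, r0: r6=(-11)-4=-15
after ADD r7, r7, #4: r7=204+4=208
after ADD r4, r4, #3: r4=5+3=8
CMP r4, #20  (cmp 8,20)
BLT loop: taken
after LDR r0, [r7]: r0=M[208]=29
after SUB r6, r6, r0: r6=(-15)-29=-44
after ADD r7, r7, #4: r7=208+4=212
after ADD r4, r4, #3: r4=8+3=11
CMP r4, #20  (cmp 11,20)
BLT loop: taken
after LDR r0, [r7]: r0=M[212]=24
after SUB r6, r6, r0: r6=(-44)-24=-68
after ADD r7, r7, #4: r7=212+4=216
after ADD r4, r4, #3: r4=11+3=14
CMP r4, #20  (cmp 14,20)
BLT loop: taken
after LDR r0, [r7]: r0=M[216]=0
after SUB r6, r6, r0: r6=(-68)-0=-68
after ADD r7, r7, #4: r7=216+4=220
after ADD r4, r4, #3: r4=14+3=17
CMP r4, #20  (cmp 17,20)
BLT loop: taken
after LDR r0, [r7]: r0=M[220]=-6
after SUB r6, r6, r0: r6=(-68)-(-6)=-62
after ADD r7, r7, #4: r7=220+4=224
after ADD r4, r4, #3: r4=17+3=20
CMP r4, #20  (cmp 20,20)
BLT loop: not taken
after ADD r0, r0, r6: r0=(-6)+(-62)=-68
STR r6, [204] → M[204]=-62
halt.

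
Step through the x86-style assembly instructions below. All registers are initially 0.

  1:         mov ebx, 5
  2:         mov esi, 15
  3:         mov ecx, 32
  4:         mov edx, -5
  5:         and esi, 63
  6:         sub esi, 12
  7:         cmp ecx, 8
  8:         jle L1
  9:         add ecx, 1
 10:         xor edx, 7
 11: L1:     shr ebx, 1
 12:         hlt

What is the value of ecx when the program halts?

33

mov ebx, 5 → ebx=5
mov esi, 15 → esi=15
mov ecx, 32 → ecx=32
mov edx, -5 → edx=-5
and esi, 63 → esi=15&63=15
sub esi, 12 → esi=15-12=3
cmp ecx, 8  (cmp 32,8)
jle L1: not taken
add ecx, 1 → ecx=32+1=33
xor edx, 7 → edx=(-5)^7=-4
shr ebx, 1 → ebx=5>>1=2
halt.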